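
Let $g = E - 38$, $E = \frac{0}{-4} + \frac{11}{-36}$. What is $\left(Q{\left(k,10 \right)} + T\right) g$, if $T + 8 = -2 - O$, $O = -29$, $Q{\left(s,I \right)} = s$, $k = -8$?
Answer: $- \frac{15169}{36} \approx -421.36$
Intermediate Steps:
$E = - \frac{11}{36}$ ($E = 0 \left(- \frac{1}{4}\right) + 11 \left(- \frac{1}{36}\right) = 0 - \frac{11}{36} = - \frac{11}{36} \approx -0.30556$)
$T = 19$ ($T = -8 - -27 = -8 + \left(-2 + 29\right) = -8 + 27 = 19$)
$g = - \frac{1379}{36}$ ($g = - \frac{11}{36} - 38 = - \frac{1379}{36} \approx -38.306$)
$\left(Q{\left(k,10 \right)} + T\right) g = \left(-8 + 19\right) \left(- \frac{1379}{36}\right) = 11 \left(- \frac{1379}{36}\right) = - \frac{15169}{36}$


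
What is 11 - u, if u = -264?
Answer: 275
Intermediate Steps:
11 - u = 11 - 1*(-264) = 11 + 264 = 275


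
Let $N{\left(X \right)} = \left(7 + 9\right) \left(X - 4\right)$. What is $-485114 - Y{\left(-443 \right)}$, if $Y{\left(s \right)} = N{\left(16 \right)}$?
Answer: $-485306$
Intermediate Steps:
$N{\left(X \right)} = -64 + 16 X$ ($N{\left(X \right)} = 16 \left(-4 + X\right) = -64 + 16 X$)
$Y{\left(s \right)} = 192$ ($Y{\left(s \right)} = -64 + 16 \cdot 16 = -64 + 256 = 192$)
$-485114 - Y{\left(-443 \right)} = -485114 - 192 = -485306$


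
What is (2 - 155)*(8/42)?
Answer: -204/7 ≈ -29.143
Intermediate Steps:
(2 - 155)*(8/42) = -1224/42 = -153*4/21 = -204/7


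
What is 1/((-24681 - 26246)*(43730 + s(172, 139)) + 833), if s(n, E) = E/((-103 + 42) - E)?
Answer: -200/445400296547 ≈ -4.4903e-10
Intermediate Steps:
s(n, E) = E/(-61 - E)
1/((-24681 - 26246)*(43730 + s(172, 139)) + 833) = 1/((-24681 - 26246)*(43730 - 1*139/(61 + 139)) + 833) = 1/(-50927*(43730 - 1*139/200) + 833) = 1/(-50927*(43730 - 1*139*1/200) + 833) = 1/(-50927*(43730 - 139/200) + 833) = 1/(-50927*8745861/200 + 833) = 1/(-445400463147/200 + 833) = 1/(-445400296547/200) = -200/445400296547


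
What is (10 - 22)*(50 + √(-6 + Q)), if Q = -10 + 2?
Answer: -600 - 12*I*√14 ≈ -600.0 - 44.9*I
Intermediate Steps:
Q = -8
(10 - 22)*(50 + √(-6 + Q)) = (10 - 22)*(50 + √(-6 - 8)) = -12*(50 + √(-14)) = -12*(50 + I*√14) = -600 - 12*I*√14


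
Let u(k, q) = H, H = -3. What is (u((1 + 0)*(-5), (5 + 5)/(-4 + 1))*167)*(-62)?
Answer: 31062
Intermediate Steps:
u(k, q) = -3
(u((1 + 0)*(-5), (5 + 5)/(-4 + 1))*167)*(-62) = -3*167*(-62) = -501*(-62) = 31062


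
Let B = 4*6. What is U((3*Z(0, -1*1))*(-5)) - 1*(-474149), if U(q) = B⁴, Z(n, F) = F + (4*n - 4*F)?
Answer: 805925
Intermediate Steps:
B = 24
Z(n, F) = -3*F + 4*n (Z(n, F) = F + (-4*F + 4*n) = -3*F + 4*n)
U(q) = 331776 (U(q) = 24⁴ = 331776)
U((3*Z(0, -1*1))*(-5)) - 1*(-474149) = 331776 - 1*(-474149) = 331776 + 474149 = 805925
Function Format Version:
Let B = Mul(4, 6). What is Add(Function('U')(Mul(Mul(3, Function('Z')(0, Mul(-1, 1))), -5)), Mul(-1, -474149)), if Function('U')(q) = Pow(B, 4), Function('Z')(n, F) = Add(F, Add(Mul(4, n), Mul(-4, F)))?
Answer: 805925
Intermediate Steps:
B = 24
Function('Z')(n, F) = Add(Mul(-3, F), Mul(4, n)) (Function('Z')(n, F) = Add(F, Add(Mul(-4, F), Mul(4, n))) = Add(Mul(-3, F), Mul(4, n)))
Function('U')(q) = 331776 (Function('U')(q) = Pow(24, 4) = 331776)
Add(Function('U')(Mul(Mul(3, Function('Z')(0, Mul(-1, 1))), -5)), Mul(-1, -474149)) = Add(331776, Mul(-1, -474149)) = Add(331776, 474149) = 805925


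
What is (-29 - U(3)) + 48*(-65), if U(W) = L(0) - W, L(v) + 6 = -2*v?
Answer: -3140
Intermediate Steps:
L(v) = -6 - 2*v
U(W) = -6 - W (U(W) = (-6 - 2*0) - W = (-6 + 0) - W = -6 - W)
(-29 - U(3)) + 48*(-65) = (-29 - (-6 - 1*3)) + 48*(-65) = (-29 - (-6 - 3)) - 3120 = (-29 - 1*(-9)) - 3120 = (-29 + 9) - 3120 = -20 - 3120 = -3140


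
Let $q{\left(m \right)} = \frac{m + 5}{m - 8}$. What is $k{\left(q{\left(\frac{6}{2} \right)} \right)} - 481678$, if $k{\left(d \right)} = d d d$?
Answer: $- \frac{60210262}{125} \approx -4.8168 \cdot 10^{5}$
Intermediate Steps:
$q{\left(m \right)} = \frac{5 + m}{-8 + m}$
$k{\left(d \right)} = d^{3}$ ($k{\left(d \right)} = d^{2} d = d^{3}$)
$k{\left(q{\left(\frac{6}{2} \right)} \right)} - 481678 = \left(\frac{5 + \frac{6}{2}}{-8 + \frac{6}{2}}\right)^{3} - 481678 = \left(\frac{5 + 6 \cdot \frac{1}{2}}{-8 + 6 \cdot \frac{1}{2}}\right)^{3} - 481678 = \left(\frac{5 + 3}{-8 + 3}\right)^{3} - 481678 = \left(\frac{1}{-5} \cdot 8\right)^{3} - 481678 = \left(\left(- \frac{1}{5}\right) 8\right)^{3} - 481678 = \left(- \frac{8}{5}\right)^{3} - 481678 = - \frac{512}{125} - 481678 = - \frac{60210262}{125}$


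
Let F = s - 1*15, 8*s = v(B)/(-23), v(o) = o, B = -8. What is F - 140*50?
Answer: -161344/23 ≈ -7015.0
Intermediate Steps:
s = 1/23 (s = (-8/(-23))/8 = (-8*(-1/23))/8 = (⅛)*(8/23) = 1/23 ≈ 0.043478)
F = -344/23 (F = 1/23 - 1*15 = 1/23 - 15 = -344/23 ≈ -14.957)
F - 140*50 = -344/23 - 140*50 = -344/23 - 7000 = -161344/23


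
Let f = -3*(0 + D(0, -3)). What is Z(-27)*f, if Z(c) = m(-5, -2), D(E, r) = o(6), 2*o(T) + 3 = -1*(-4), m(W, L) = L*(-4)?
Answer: -12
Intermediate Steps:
m(W, L) = -4*L
o(T) = 1/2 (o(T) = -3/2 + (-1*(-4))/2 = -3/2 + (1/2)*4 = -3/2 + 2 = 1/2)
D(E, r) = 1/2
Z(c) = 8 (Z(c) = -4*(-2) = 8)
f = -3/2 (f = -3*(0 + 1/2) = -3*1/2 = -3/2 ≈ -1.5000)
Z(-27)*f = 8*(-3/2) = -12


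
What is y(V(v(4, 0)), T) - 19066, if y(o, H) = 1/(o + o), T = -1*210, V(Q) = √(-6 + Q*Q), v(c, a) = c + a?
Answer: -19066 + √10/20 ≈ -19066.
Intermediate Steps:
v(c, a) = a + c
V(Q) = √(-6 + Q²)
T = -210
y(o, H) = 1/(2*o)
y(V(v(4, 0)), T) - 19066 = 1/(2*(√(-6 + (0 + 4)²))) - 19066 = 1/(2*(√(-6 + 4²))) - 19066 = 1/(2*(√(-6 + 16))) - 19066 = 1/(2*(√10)) - 19066 = (√10/10)/2 - 19066 = √10/20 - 19066 = -19066 + √10/20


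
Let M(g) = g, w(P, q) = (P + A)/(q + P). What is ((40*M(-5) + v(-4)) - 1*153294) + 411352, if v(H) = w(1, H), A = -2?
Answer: 773575/3 ≈ 2.5786e+5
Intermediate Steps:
w(P, q) = (-2 + P)/(P + q) (w(P, q) = (P - 2)/(q + P) = (-2 + P)/(P + q))
v(H) = -1/(1 + H) (v(H) = (-2 + 1)/(1 + H) = -1/(1 + H))
((40*M(-5) + v(-4)) - 1*153294) + 411352 = ((40*(-5) - 1/(1 - 4)) - 1*153294) + 411352 = ((-200 - 1/(-3)) - 153294) + 411352 = ((-200 - 1*(-⅓)) - 153294) + 411352 = ((-200 + ⅓) - 153294) + 411352 = (-599/3 - 153294) + 411352 = -460481/3 + 411352 = 773575/3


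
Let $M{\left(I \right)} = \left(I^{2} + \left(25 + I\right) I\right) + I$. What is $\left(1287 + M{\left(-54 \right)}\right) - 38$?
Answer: $5677$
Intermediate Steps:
$M{\left(I \right)} = I + I^{2} + I \left(25 + I\right)$ ($M{\left(I \right)} = \left(I^{2} + I \left(25 + I\right)\right) + I = I + I^{2} + I \left(25 + I\right)$)
$\left(1287 + M{\left(-54 \right)}\right) - 38 = \left(1287 + 2 \left(-54\right) \left(13 - 54\right)\right) - 38 = \left(1287 + 2 \left(-54\right) \left(-41\right)\right) - 38 = \left(1287 + 4428\right) - 38 = 5715 - 38 = 5677$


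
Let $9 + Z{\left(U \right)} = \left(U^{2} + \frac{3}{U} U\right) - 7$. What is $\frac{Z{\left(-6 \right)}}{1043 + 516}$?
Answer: $\frac{23}{1559} \approx 0.014753$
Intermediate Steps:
$Z{\left(U \right)} = -13 + U^{2}$ ($Z{\left(U \right)} = -9 - \left(7 - U^{2} - \frac{3}{U} U\right) = -9 + \left(\left(U^{2} + 3\right) - 7\right) = -9 + \left(\left(3 + U^{2}\right) - 7\right) = -9 + \left(-4 + U^{2}\right) = -13 + U^{2}$)
$\frac{Z{\left(-6 \right)}}{1043 + 516} = \frac{-13 + \left(-6\right)^{2}}{1043 + 516} = \frac{-13 + 36}{1559} = 23 \cdot \frac{1}{1559} = \frac{23}{1559}$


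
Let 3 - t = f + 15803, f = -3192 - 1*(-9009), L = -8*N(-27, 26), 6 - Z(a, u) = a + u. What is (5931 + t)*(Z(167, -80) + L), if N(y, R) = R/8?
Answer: 1678402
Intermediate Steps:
N(y, R) = R/8 (N(y, R) = R*(1/8) = R/8)
Z(a, u) = 6 - a - u (Z(a, u) = 6 - (a + u) = 6 + (-a - u) = 6 - a - u)
L = -26 ≈ -26.000
f = 5817 (f = -3192 + 9009 = 5817)
t = -21617 (t = 3 - (5817 + 15803) = 3 - 1*21620 = 3 - 21620 = -21617)
(5931 + t)*(Z(167, -80) + L) = (5931 - 21617)*((6 - 1*167 - 1*(-80)) - 26) = -15686*((6 - 167 + 80) - 26) = -15686*(-81 - 26) = -15686*(-107) = 1678402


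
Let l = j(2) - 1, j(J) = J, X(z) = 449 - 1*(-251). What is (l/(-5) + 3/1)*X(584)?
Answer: 1960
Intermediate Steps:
X(z) = 700 (X(z) = 449 + 251 = 700)
l = 1 (l = 2 - 1 = 1)
(l/(-5) + 3/1)*X(584) = (1/(-5) + 3/1)*700 = (1*(-⅕) + 3*1)*700 = (-⅕ + 3)*700 = (14/5)*700 = 1960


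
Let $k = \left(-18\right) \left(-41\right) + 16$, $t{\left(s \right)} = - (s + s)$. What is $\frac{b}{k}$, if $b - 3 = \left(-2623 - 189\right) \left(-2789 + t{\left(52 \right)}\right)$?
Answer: $\frac{8135119}{754} \approx 10789.0$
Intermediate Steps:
$t{\left(s \right)} = - 2 s$
$b = 8135119$ ($b = 3 + \left(-2623 - 189\right) \left(-2789 - 104\right) = 3 - 2812 \left(-2789 - 104\right) = 3 - -8135116 = 3 + 8135116 = 8135119$)
$k = 754$ ($k = 738 + 16 = 754$)
$\frac{b}{k} = \frac{8135119}{754}$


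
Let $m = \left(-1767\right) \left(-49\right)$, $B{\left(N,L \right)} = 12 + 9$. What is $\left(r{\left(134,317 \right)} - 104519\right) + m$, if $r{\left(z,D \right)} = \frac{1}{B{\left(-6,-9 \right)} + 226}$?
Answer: $- \frac{4430191}{247} \approx -17936.0$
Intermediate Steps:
$B{\left(N,L \right)} = 21$
$m = 86583$
$r{\left(z,D \right)} = \frac{1}{247}$ ($r{\left(z,D \right)} = \frac{1}{21 + 226} = \frac{1}{247}$)
$\left(r{\left(134,317 \right)} - 104519\right) + m = \left(\frac{1}{247} - 104519\right) + 86583 = - \frac{25816192}{247} + 86583 = - \frac{4430191}{247}$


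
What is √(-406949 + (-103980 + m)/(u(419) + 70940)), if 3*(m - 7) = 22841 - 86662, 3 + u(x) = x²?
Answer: I*√6181691624554159/123249 ≈ 637.93*I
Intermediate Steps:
u(x) = -3 + x²
m = -63800/3 (m = 7 + (22841 - 86662)/3 = 7 + (⅓)*(-63821) = 7 - 63821/3 = -63800/3 ≈ -21267.)
√(-406949 + (-103980 + m)/(u(419) + 70940)) = √(-406949 + (-103980 - 63800/3)/((-3 + 419²) + 70940)) = √(-406949 - 375740/(3*((-3 + 175561) + 70940))) = √(-406949 - 375740/(3*(175558 + 70940))) = √(-406949 - 375740/3/246498) = √(-406949 - 375740/3*1/246498) = √(-406949 - 187870/369747) = √(-150468359773/369747) = I*√6181691624554159/123249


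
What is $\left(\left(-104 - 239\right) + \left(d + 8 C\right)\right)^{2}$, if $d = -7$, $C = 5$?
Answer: $96100$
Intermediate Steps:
$\left(\left(-104 - 239\right) + \left(d + 8 C\right)\right)^{2} = \left(\left(-104 - 239\right) + \left(-7 + 8 \cdot 5\right)\right)^{2} = \left(\left(-104 - 239\right) + \left(-7 + 40\right)\right)^{2} = \left(-343 + 33\right)^{2} = \left(-310\right)^{2} = 96100$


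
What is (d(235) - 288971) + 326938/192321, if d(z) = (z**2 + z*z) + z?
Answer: -34287814868/192321 ≈ -1.7828e+5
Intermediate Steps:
d(z) = z + 2*z**2 (d(z) = (z**2 + z**2) + z = 2*z**2 + z = z + 2*z**2)
(d(235) - 288971) + 326938/192321 = (235*(1 + 2*235) - 288971) + 326938/192321 = (235*(1 + 470) - 288971) + 326938*(1/192321) = (235*471 - 288971) + 326938/192321 = (110685 - 288971) + 326938/192321 = -178286 + 326938/192321 = -34287814868/192321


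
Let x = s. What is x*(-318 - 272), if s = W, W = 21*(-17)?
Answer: 210630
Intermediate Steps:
W = -357
s = -357
x = -357
x*(-318 - 272) = -357*(-318 - 272) = -357*(-590) = 210630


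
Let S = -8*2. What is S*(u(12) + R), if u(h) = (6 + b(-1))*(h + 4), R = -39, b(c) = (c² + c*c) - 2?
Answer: -912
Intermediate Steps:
b(c) = -2 + 2*c² (b(c) = (c² + c²) - 2 = 2*c² - 2 = -2 + 2*c²)
u(h) = 24 + 6*h (u(h) = (6 + (-2 + 2*(-1)²))*(h + 4) = (6 + (-2 + 2*1))*(4 + h) = (6 + (-2 + 2))*(4 + h) = (6 + 0)*(4 + h) = 6*(4 + h) = 24 + 6*h)
S = -16
S*(u(12) + R) = -16*((24 + 6*12) - 39) = -16*((24 + 72) - 39) = -16*(96 - 39) = -16*57 = -912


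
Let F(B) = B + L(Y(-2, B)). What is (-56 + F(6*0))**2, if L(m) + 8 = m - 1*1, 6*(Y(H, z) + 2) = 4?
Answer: 39601/9 ≈ 4400.1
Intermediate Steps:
Y(H, z) = -4/3 (Y(H, z) = -2 + (1/6)*4 = -2 + 2/3 = -4/3)
L(m) = -9 + m (L(m) = -8 + (m - 1*1) = -8 + (m - 1) = -8 + (-1 + m) = -9 + m)
F(B) = -31/3 + B (F(B) = B + (-9 - 4/3) = B - 31/3 = -31/3 + B)
(-56 + F(6*0))**2 = (-56 + (-31/3 + 6*0))**2 = (-56 + (-31/3 + 0))**2 = (-56 - 31/3)**2 = (-199/3)**2 = 39601/9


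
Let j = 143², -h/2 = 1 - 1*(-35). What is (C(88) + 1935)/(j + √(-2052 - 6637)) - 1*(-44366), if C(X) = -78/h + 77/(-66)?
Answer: 222630991839011/5018043480 - 23219*I*√8689/5018043480 ≈ 44366.0 - 0.00043131*I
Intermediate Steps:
h = -72 (h = -2*(1 - 1*(-35)) = -2*(1 + 35) = -2*36 = -72)
C(X) = -1/12 (C(X) = -78/(-72) + 77/(-66) = -78*(-1/72) + 77*(-1/66) = 13/12 - 7/6 = -1/12)
j = 20449
(C(88) + 1935)/(j + √(-2052 - 6637)) - 1*(-44366) = (-1/12 + 1935)/(20449 + √(-2052 - 6637)) - 1*(-44366) = 23219/(12*(20449 + √(-8689))) + 44366 = 23219/(12*(20449 + I*√8689)) + 44366 = 44366 + 23219/(12*(20449 + I*√8689))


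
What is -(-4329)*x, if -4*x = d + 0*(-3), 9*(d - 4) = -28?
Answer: -962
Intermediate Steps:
d = 8/9 (d = 4 + (⅑)*(-28) = 4 - 28/9 = 8/9 ≈ 0.88889)
x = -2/9 (x = -(8/9 + 0*(-3))/4 = -(8/9 + 0)/4 = -¼*8/9 = -2/9 ≈ -0.22222)
-(-4329)*x = -(-4329)*(-2)/9 = -4329*2/9 = -962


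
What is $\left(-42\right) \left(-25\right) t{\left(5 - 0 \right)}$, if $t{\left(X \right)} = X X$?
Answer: $26250$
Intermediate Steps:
$t{\left(X \right)} = X^{2}$
$\left(-42\right) \left(-25\right) t{\left(5 - 0 \right)} = \left(-42\right) \left(-25\right) \left(5 - 0\right)^{2} = 1050 \left(5 + 0\right)^{2} = 1050 \cdot 5^{2} = 1050 \cdot 25 = 26250$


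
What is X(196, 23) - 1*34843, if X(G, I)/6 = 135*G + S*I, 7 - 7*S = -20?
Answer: 871145/7 ≈ 1.2445e+5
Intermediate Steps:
S = 27/7 (S = 1 - 1/7*(-20) = 1 + 20/7 = 27/7 ≈ 3.8571)
X(G, I) = 810*G + 162*I/7 (X(G, I) = 6*(135*G + 27*I/7) = 810*G + 162*I/7)
X(196, 23) - 1*34843 = (810*196 + (162/7)*23) - 1*34843 = (158760 + 3726/7) - 34843 = 1115046/7 - 34843 = 871145/7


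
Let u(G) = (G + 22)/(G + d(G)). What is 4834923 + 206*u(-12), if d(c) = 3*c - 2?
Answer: 24174409/5 ≈ 4.8349e+6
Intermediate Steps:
d(c) = -2 + 3*c
u(G) = (22 + G)/(-2 + 4*G) (u(G) = (G + 22)/(G + (-2 + 3*G)) = (22 + G)/(-2 + 4*G))
4834923 + 206*u(-12) = 4834923 + 206*((22 - 12)/(2*(-1 + 2*(-12)))) = 4834923 + 206*((½)*10/(-1 - 24)) = 4834923 + 206*((½)*10/(-25)) = 4834923 + 206*((½)*(-1/25)*10) = 4834923 + 206*(-⅕) = 4834923 - 206/5 = 24174409/5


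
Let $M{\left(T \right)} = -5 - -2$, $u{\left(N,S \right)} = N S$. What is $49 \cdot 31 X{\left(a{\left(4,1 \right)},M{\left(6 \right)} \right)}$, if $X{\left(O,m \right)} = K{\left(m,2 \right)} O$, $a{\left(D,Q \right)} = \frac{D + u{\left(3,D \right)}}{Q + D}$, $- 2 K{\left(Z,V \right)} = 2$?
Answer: $- \frac{24304}{5} \approx -4860.8$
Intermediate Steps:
$K{\left(Z,V \right)} = -1$ ($K{\left(Z,V \right)} = \left(- \frac{1}{2}\right) 2 = -1$)
$M{\left(T \right)} = -3$ ($M{\left(T \right)} = -5 + 2 = -3$)
$a{\left(D,Q \right)} = \frac{4 D}{D + Q}$ ($a{\left(D,Q \right)} = \frac{D + 3 D}{Q + D} = \frac{4 D}{D + Q}$)
$X{\left(O,m \right)} = - O$
$49 \cdot 31 X{\left(a{\left(4,1 \right)},M{\left(6 \right)} \right)} = 49 \cdot 31 \left(- \frac{4 \cdot 4}{4 + 1}\right) = 1519 \left(- \frac{4 \cdot 4}{5}\right) = 1519 \left(\left(-1\right) \frac{16}{5}\right) = 1519 \left(- \frac{16}{5}\right) = - \frac{24304}{5}$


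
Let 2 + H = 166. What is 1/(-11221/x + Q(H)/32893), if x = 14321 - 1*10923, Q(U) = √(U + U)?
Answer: -41253605099044142/136229161255856097 - 759591733544*√82/136229161255856097 ≈ -0.30288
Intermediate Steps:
H = 164 (H = -2 + 166 = 164)
Q(U) = √2*√U (Q(U) = √(2*U) = √2*√U)
x = 3398 (x = 14321 - 10923 = 3398)
1/(-11221/x + Q(H)/32893) = 1/(-11221/3398 + (√2*√164)/32893) = 1/(-11221*1/3398 + (√2*(2*√41))*(1/32893)) = 1/(-11221/3398 + (2*√82)*(1/32893)) = 1/(-11221/3398 + 2*√82/32893)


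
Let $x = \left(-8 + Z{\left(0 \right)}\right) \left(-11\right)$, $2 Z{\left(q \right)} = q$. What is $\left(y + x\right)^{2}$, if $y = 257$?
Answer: $119025$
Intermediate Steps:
$Z{\left(q \right)} = \frac{q}{2}$
$x = 88$ ($x = \left(-8 + \frac{1}{2} \cdot 0\right) \left(-11\right) = \left(-8 + 0\right) \left(-11\right) = \left(-8\right) \left(-11\right) = 88$)
$\left(y + x\right)^{2} = \left(257 + 88\right)^{2} = 345^{2} = 119025$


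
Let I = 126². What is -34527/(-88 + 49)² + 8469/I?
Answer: -6608263/298116 ≈ -22.167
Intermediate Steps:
I = 15876
-34527/(-88 + 49)² + 8469/I = -34527/(-88 + 49)² + 8469/15876 = -34527/((-39)²) + 8469*(1/15876) = -34527/1521 + 941/1764 = -34527*1/1521 + 941/1764 = -11509/507 + 941/1764 = -6608263/298116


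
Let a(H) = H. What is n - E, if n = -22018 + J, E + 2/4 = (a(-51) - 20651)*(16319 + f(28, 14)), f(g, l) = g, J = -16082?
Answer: 676754989/2 ≈ 3.3838e+8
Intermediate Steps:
E = -676831189/2 (E = -1/2 + (-51 - 20651)*(16319 + 28) = -1/2 - 20702*16347 = -1/2 - 338415594 = -676831189/2 ≈ -3.3842e+8)
n = -38100 (n = -22018 - 16082 = -38100)
n - E = -38100 - 1*(-676831189/2) = -38100 + 676831189/2 = 676754989/2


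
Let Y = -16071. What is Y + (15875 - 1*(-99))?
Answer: -97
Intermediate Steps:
Y + (15875 - 1*(-99)) = -16071 + (15875 - 1*(-99)) = -16071 + (15875 + 99) = -16071 + 15974 = -97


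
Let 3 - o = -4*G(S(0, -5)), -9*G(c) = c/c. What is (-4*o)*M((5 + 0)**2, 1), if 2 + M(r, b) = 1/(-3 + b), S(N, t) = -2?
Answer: 230/9 ≈ 25.556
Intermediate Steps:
G(c) = -1/9 (G(c) = -c/(9*c) = -1/9*1 = -1/9)
o = 23/9 (o = 3 - (-4)*(-1)/9 = 3 - 1*4/9 = 3 - 4/9 = 23/9 ≈ 2.5556)
M(r, b) = -2 + 1/(-3 + b)
(-4*o)*M((5 + 0)**2, 1) = (-4*23/9)*((7 - 2*1)/(-3 + 1)) = -92*(7 - 2)/(9*(-2)) = -(-46)*5/9 = -92/9*(-5/2) = 230/9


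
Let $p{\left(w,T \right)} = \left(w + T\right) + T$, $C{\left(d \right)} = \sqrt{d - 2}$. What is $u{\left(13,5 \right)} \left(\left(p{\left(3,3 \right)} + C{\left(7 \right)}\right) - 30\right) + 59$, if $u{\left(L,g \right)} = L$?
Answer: $-214 + 13 \sqrt{5} \approx -184.93$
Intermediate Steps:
$C{\left(d \right)} = \sqrt{-2 + d}$
$p{\left(w,T \right)} = w + 2 T$ ($p{\left(w,T \right)} = \left(T + w\right) + T = w + 2 T$)
$u{\left(13,5 \right)} \left(\left(p{\left(3,3 \right)} + C{\left(7 \right)}\right) - 30\right) + 59 = 13 \left(\left(\left(3 + 2 \cdot 3\right) + \sqrt{-2 + 7}\right) - 30\right) + 59 = 13 \left(\left(\left(3 + 6\right) + \sqrt{5}\right) - 30\right) + 59 = 13 \left(\left(9 + \sqrt{5}\right) - 30\right) + 59 = 13 \left(-21 + \sqrt{5}\right) + 59 = \left(-273 + 13 \sqrt{5}\right) + 59 = -214 + 13 \sqrt{5}$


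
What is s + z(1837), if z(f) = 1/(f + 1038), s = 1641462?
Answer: 4719203251/2875 ≈ 1.6415e+6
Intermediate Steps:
z(f) = 1/(1038 + f)
s + z(1837) = 1641462 + 1/(1038 + 1837) = 1641462 + 1/2875 = 4719203251/2875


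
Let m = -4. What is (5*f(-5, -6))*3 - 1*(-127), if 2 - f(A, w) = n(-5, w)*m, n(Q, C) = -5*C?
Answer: 1957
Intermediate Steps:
f(A, w) = 2 - 20*w (f(A, w) = 2 - (-5*w)*(-4) = 2 - 20*w)
(5*f(-5, -6))*3 - 1*(-127) = (5*(2 - 20*(-6)))*3 - 1*(-127) = (5*(2 + 120))*3 + 127 = (5*122)*3 + 127 = 610*3 + 127 = 1830 + 127 = 1957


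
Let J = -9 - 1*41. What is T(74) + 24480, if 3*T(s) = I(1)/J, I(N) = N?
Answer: 3671999/150 ≈ 24480.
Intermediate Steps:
J = -50 (J = -9 - 41 = -50)
T(s) = -1/150 (T(s) = (1/(-50))/3 = (1*(-1/50))/3 = (1/3)*(-1/50) = -1/150)
T(74) + 24480 = -1/150 + 24480 = 3671999/150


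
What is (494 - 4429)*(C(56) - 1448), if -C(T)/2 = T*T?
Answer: 30378200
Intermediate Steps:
C(T) = -2*T² (C(T) = -2*T*T = -2*T²)
(494 - 4429)*(C(56) - 1448) = (494 - 4429)*(-2*56² - 1448) = -3935*(-2*3136 - 1448) = -3935*(-6272 - 1448) = -3935*(-7720) = 30378200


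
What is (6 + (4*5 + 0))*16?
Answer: 416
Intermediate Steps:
(6 + (4*5 + 0))*16 = (6 + (20 + 0))*16 = (6 + 20)*16 = 26*16 = 416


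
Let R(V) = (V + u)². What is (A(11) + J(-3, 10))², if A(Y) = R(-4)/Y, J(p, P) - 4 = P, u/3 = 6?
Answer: 122500/121 ≈ 1012.4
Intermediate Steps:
u = 18 (u = 3*6 = 18)
R(V) = (18 + V)² (R(V) = (V + 18)² = (18 + V)²)
J(p, P) = 4 + P
A(Y) = 196/Y (A(Y) = (18 - 4)²/Y = 14²/Y = 196/Y)
(A(11) + J(-3, 10))² = (196/11 + (4 + 10))² = (196*(1/11) + 14)² = (196/11 + 14)² = (350/11)² = 122500/121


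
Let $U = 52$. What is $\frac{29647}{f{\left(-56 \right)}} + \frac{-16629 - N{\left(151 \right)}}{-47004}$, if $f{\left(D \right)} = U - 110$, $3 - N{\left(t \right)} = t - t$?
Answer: $- \frac{116046911}{227186} \approx -510.8$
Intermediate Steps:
$N{\left(t \right)} = 3$ ($N{\left(t \right)} = 3 - \left(t - t\right) = 3 - 0 = 3 + 0 = 3$)
$f{\left(D \right)} = -58$ ($f{\left(D \right)} = 52 - 110 = -58$)
$\frac{29647}{f{\left(-56 \right)}} + \frac{-16629 - N{\left(151 \right)}}{-47004} = \frac{29647}{-58} + \frac{-16629 - 3}{-47004} = 29647 \left(- \frac{1}{58}\right) + \left(-16629 - 3\right) \left(- \frac{1}{47004}\right) = - \frac{29647}{58} - - \frac{1386}{3917} = - \frac{29647}{58} + \frac{1386}{3917} = - \frac{116046911}{227186}$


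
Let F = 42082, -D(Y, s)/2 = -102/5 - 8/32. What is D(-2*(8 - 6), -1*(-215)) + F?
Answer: 421233/10 ≈ 42123.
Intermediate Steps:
D(Y, s) = 413/10 (D(Y, s) = -2*(-102/5 - 8/32) = -2*(-102*1/5 - 8*1/32) = -2*(-102/5 - 1/4) = -2*(-413/20) = 413/10)
D(-2*(8 - 6), -1*(-215)) + F = 413/10 + 42082 = 421233/10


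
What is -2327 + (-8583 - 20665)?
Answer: -31575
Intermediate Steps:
-2327 + (-8583 - 20665) = -2327 - 29248 = -31575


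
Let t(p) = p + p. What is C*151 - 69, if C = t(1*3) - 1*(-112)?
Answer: 17749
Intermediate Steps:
t(p) = 2*p
C = 118 (C = 2*(1*3) - 1*(-112) = 2*3 + 112 = 6 + 112 = 118)
C*151 - 69 = 118*151 - 69 = 17818 - 69 = 17749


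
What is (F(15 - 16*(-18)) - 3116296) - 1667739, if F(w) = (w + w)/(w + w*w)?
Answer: -727173319/152 ≈ -4.7840e+6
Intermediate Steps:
F(w) = 2*w/(w + w²) (F(w) = (2*w)/(w + w²) = 2*w/(w + w²))
(F(15 - 16*(-18)) - 3116296) - 1667739 = (2/(1 + (15 - 16*(-18))) - 3116296) - 1667739 = (2/(1 + (15 + 288)) - 3116296) - 1667739 = (2/(1 + 303) - 3116296) - 1667739 = (2/304 - 3116296) - 1667739 = (2*(1/304) - 3116296) - 1667739 = (1/152 - 3116296) - 1667739 = -473676991/152 - 1667739 = -727173319/152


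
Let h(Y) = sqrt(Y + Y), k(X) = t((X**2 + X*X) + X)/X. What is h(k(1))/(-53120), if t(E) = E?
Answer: -sqrt(6)/53120 ≈ -4.6112e-5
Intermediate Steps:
k(X) = (X + 2*X**2)/X (k(X) = ((X**2 + X*X) + X)/X = ((X**2 + X**2) + X)/X = (2*X**2 + X)/X = (X + 2*X**2)/X)
h(Y) = sqrt(2)*sqrt(Y) (h(Y) = sqrt(2*Y) = sqrt(2)*sqrt(Y))
h(k(1))/(-53120) = (sqrt(2)*sqrt(1 + 2*1))/(-53120) = (sqrt(2)*sqrt(1 + 2))*(-1/53120) = (sqrt(2)*sqrt(3))*(-1/53120) = sqrt(6)*(-1/53120) = -sqrt(6)/53120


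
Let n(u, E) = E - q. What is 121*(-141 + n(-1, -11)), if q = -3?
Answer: -18029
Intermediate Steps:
n(u, E) = 3 + E (n(u, E) = E - 1*(-3) = E + 3 = 3 + E)
121*(-141 + n(-1, -11)) = 121*(-141 + (3 - 11)) = 121*(-141 - 8) = 121*(-149) = -18029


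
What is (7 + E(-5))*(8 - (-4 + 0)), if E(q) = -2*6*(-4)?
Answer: 660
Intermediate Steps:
E(q) = 48 (E(q) = -12*(-4) = 48)
(7 + E(-5))*(8 - (-4 + 0)) = (7 + 48)*(8 - (-4 + 0)) = 55*(8 - 1*(-4)) = 55*(8 + 4) = 55*12 = 660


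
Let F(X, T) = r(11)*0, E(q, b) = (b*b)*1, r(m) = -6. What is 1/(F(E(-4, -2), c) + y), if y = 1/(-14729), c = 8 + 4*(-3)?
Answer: -14729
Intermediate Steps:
E(q, b) = b² (E(q, b) = b²*1 = b²)
c = -4 (c = 8 - 12 = -4)
F(X, T) = 0 (F(X, T) = -6*0 = 0)
y = -1/14729 ≈ -6.7893e-5
1/(F(E(-4, -2), c) + y) = 1/(0 - 1/14729) = 1/(-1/14729) = -14729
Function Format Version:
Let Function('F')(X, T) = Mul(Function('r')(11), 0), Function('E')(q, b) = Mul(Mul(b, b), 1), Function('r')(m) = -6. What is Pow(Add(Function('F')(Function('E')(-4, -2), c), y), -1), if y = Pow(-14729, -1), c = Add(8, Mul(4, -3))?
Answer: -14729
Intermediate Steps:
Function('E')(q, b) = Pow(b, 2) (Function('E')(q, b) = Mul(Pow(b, 2), 1) = Pow(b, 2))
c = -4 (c = Add(8, -12) = -4)
Function('F')(X, T) = 0 (Function('F')(X, T) = Mul(-6, 0) = 0)
y = Rational(-1, 14729) ≈ -6.7893e-5
Pow(Add(Function('F')(Function('E')(-4, -2), c), y), -1) = Pow(Add(0, Rational(-1, 14729)), -1) = Pow(Rational(-1, 14729), -1) = -14729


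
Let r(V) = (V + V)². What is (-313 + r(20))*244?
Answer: 314028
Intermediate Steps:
r(V) = 4*V² (r(V) = (2*V)² = 4*V²)
(-313 + r(20))*244 = (-313 + 4*20²)*244 = (-313 + 4*400)*244 = (-313 + 1600)*244 = 1287*244 = 314028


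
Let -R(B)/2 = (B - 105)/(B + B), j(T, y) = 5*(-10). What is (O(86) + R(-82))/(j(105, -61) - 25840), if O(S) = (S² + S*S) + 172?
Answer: -1226861/2122980 ≈ -0.57790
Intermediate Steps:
j(T, y) = -50
O(S) = 172 + 2*S² (O(S) = (S² + S²) + 172 = 2*S² + 172 = 172 + 2*S²)
R(B) = -(-105 + B)/B (R(B) = -2*(B - 105)/(B + B) = -2*(-105 + B)/(2*B) = -2*(-105 + B)*1/(2*B) = -(-105 + B)/B)
(O(86) + R(-82))/(j(105, -61) - 25840) = ((172 + 2*86²) + (105 - 1*(-82))/(-82))/(-50 - 25840) = ((172 + 2*7396) - (105 + 82)/82)/(-25890) = ((172 + 14792) - 1/82*187)*(-1/25890) = (14964 - 187/82)*(-1/25890) = (1226861/82)*(-1/25890) = -1226861/2122980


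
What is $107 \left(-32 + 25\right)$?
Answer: $-749$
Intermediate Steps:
$107 \left(-32 + 25\right) = 107 \left(-7\right) = -749$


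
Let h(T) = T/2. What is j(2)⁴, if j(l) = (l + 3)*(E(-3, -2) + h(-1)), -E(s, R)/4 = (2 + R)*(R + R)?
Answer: 625/16 ≈ 39.063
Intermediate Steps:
h(T) = T/2 (h(T) = T*(½) = T/2)
E(s, R) = -8*R*(2 + R) (E(s, R) = -4*(2 + R)*(R + R) = -4*(2 + R)*2*R = -8*R*(2 + R))
j(l) = -3/2 - l/2 (j(l) = (l + 3)*(-8*(-2)*(2 - 2) + (½)*(-1)) = (3 + l)*(-8*(-2)*0 - ½) = (3 + l)*(0 - ½) = (3 + l)*(-½) = -3/2 - l/2)
j(2)⁴ = (-3/2 - ½*2)⁴ = (-3/2 - 1)⁴ = (-5/2)⁴ = 625/16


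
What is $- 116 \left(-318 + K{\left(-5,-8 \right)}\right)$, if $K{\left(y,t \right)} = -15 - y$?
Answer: $38048$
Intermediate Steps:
$- 116 \left(-318 + K{\left(-5,-8 \right)}\right) = - 116 \left(-318 - 10\right) = \left(-116\right) \left(-328\right) = 38048$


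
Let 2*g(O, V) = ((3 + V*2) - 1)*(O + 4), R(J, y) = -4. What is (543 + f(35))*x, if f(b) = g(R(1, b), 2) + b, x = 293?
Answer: 169354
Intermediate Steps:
g(O, V) = (2 + 2*V)*(4 + O)/2 (g(O, V) = (((3 + V*2) - 1)*(O + 4))/2 = (((3 + 2*V) - 1)*(4 + O))/2 = ((2 + 2*V)*(4 + O))/2 = (2 + 2*V)*(4 + O)/2)
f(b) = b (f(b) = (4 - 4 + 4*2 - 4*2) + b = (4 - 4 + 8 - 8) + b = 0 + b = b)
(543 + f(35))*x = (543 + 35)*293 = 578*293 = 169354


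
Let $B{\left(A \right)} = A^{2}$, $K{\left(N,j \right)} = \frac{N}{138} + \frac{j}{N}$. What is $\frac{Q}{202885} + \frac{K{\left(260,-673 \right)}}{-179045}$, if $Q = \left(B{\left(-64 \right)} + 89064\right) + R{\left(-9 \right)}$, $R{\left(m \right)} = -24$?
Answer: $\frac{59832332782109}{130336054832100} \approx 0.45906$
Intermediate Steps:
$K{\left(N,j \right)} = \frac{N}{138} + \frac{j}{N}$ ($K{\left(N,j \right)} = N \frac{1}{138} + \frac{j}{N} = \frac{N}{138} + \frac{j}{N}$)
$Q = 93136$ ($Q = \left(\left(-64\right)^{2} + 89064\right) - 24 = \left(4096 + 89064\right) - 24 = 93160 - 24 = 93136$)
$\frac{Q}{202885} + \frac{K{\left(260,-673 \right)}}{-179045} = \frac{93136}{202885} + \frac{\frac{1}{138} \cdot 260 - \frac{673}{260}}{-179045} = 93136 \cdot \frac{1}{202885} + \left(\frac{130}{69} - \frac{673}{260}\right) \left(- \frac{1}{179045}\right) = \frac{93136}{202885} + \left(\frac{130}{69} - \frac{673}{260}\right) \left(- \frac{1}{179045}\right) = \frac{93136}{202885} - - \frac{12637}{3212067300} = \frac{93136}{202885} + \frac{12637}{3212067300} = \frac{59832332782109}{130336054832100}$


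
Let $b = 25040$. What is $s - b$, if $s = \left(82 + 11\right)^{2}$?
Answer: $-16391$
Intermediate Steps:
$s = 8649$ ($s = 93^{2} = 8649$)
$s - b = 8649 - 25040 = -16391$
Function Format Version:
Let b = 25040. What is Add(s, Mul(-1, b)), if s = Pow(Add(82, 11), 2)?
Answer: -16391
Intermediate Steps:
s = 8649 (s = Pow(93, 2) = 8649)
Add(s, Mul(-1, b)) = Add(8649, Mul(-1, 25040)) = Add(8649, -25040) = -16391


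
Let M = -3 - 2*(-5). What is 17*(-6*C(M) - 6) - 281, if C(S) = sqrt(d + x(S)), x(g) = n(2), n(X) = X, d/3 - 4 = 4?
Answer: -383 - 102*sqrt(26) ≈ -903.10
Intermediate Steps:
d = 24 (d = 12 + 3*4 = 12 + 12 = 24)
x(g) = 2
M = 7 (M = -3 + 10 = 7)
C(S) = sqrt(26) (C(S) = sqrt(24 + 2) = sqrt(26))
17*(-6*C(M) - 6) - 281 = 17*(-6*sqrt(26) - 6) - 281 = 17*(-6 - 6*sqrt(26)) - 281 = (-102 - 102*sqrt(26)) - 281 = -383 - 102*sqrt(26)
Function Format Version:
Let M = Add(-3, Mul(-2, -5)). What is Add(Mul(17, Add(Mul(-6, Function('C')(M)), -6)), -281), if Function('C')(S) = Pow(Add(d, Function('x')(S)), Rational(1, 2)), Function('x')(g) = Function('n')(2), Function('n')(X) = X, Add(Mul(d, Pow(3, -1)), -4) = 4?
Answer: Add(-383, Mul(-102, Pow(26, Rational(1, 2)))) ≈ -903.10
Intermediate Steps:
d = 24 (d = Add(12, Mul(3, 4)) = Add(12, 12) = 24)
Function('x')(g) = 2
M = 7 (M = Add(-3, 10) = 7)
Function('C')(S) = Pow(26, Rational(1, 2)) (Function('C')(S) = Pow(Add(24, 2), Rational(1, 2)) = Pow(26, Rational(1, 2)))
Add(Mul(17, Add(Mul(-6, Function('C')(M)), -6)), -281) = Add(Mul(17, Add(Mul(-6, Pow(26, Rational(1, 2))), -6)), -281) = Add(Mul(17, Add(-6, Mul(-6, Pow(26, Rational(1, 2))))), -281) = Add(Add(-102, Mul(-102, Pow(26, Rational(1, 2)))), -281) = Add(-383, Mul(-102, Pow(26, Rational(1, 2))))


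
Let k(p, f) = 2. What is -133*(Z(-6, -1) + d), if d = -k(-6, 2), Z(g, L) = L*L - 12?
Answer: 1729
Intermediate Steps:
Z(g, L) = -12 + L² (Z(g, L) = L² - 12 = -12 + L²)
d = -2 (d = -1*2 = -2)
-133*(Z(-6, -1) + d) = -133*((-12 + (-1)²) - 2) = -133*((-12 + 1) - 2) = -133*(-11 - 2) = -133*(-13) = 1729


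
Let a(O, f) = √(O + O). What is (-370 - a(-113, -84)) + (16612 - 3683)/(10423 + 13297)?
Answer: -8763471/23720 - I*√226 ≈ -369.46 - 15.033*I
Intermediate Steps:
a(O, f) = √2*√O (a(O, f) = √(2*O) = √2*√O)
(-370 - a(-113, -84)) + (16612 - 3683)/(10423 + 13297) = (-370 - √2*√(-113)) + (16612 - 3683)/(10423 + 13297) = (-370 - √2*I*√113) + 12929/23720 = (-370 - I*√226) + 12929*(1/23720) = (-370 - I*√226) + 12929/23720 = -8763471/23720 - I*√226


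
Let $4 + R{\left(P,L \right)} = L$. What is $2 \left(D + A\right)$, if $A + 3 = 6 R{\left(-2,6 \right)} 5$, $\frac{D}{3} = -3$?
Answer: $96$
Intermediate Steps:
$D = -9$ ($D = 3 \left(-3\right) = -9$)
$R{\left(P,L \right)} = -4 + L$
$A = 57$ ($A = -3 + 6 \left(-4 + 6\right) 5 = -3 + 6 \cdot 2 \cdot 5 = -3 + 12 \cdot 5 = -3 + 60 = 57$)
$2 \left(D + A\right) = 2 \left(-9 + 57\right) = 2 \cdot 48 = 96$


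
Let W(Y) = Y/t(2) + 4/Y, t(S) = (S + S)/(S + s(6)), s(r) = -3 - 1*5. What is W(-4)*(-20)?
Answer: -100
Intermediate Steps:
s(r) = -8 (s(r) = -3 - 5 = -8)
t(S) = 2*S/(-8 + S) (t(S) = (S + S)/(S - 8) = (2*S)/(-8 + S) = 2*S/(-8 + S))
W(Y) = 4/Y - 3*Y/2 (W(Y) = Y/((2*2/(-8 + 2))) + 4/Y = Y/((2*2/(-6))) + 4/Y = Y/((2*2*(-⅙))) + 4/Y = Y/(-⅔) + 4/Y = Y*(-3/2) + 4/Y = -3*Y/2 + 4/Y = 4/Y - 3*Y/2)
W(-4)*(-20) = (4/(-4) - 3/2*(-4))*(-20) = (4*(-¼) + 6)*(-20) = (-1 + 6)*(-20) = 5*(-20) = -100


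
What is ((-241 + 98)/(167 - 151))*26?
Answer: -1859/8 ≈ -232.38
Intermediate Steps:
((-241 + 98)/(167 - 151))*26 = -143/16*26 = -1859/8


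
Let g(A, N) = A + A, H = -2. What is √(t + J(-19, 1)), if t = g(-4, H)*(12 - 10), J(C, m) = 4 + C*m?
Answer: I*√31 ≈ 5.5678*I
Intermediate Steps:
g(A, N) = 2*A
t = -16 (t = (2*(-4))*(12 - 10) = -8*2 = -16)
√(t + J(-19, 1)) = √(-16 + (4 - 19*1)) = √(-16 + (4 - 19)) = √(-16 - 15) = √(-31) = I*√31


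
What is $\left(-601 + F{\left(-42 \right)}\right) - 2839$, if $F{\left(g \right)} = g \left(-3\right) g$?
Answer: $-8732$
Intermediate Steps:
$F{\left(g \right)} = - 3 g^{2}$ ($F{\left(g \right)} = - 3 g g = - 3 g^{2}$)
$\left(-601 + F{\left(-42 \right)}\right) - 2839 = \left(-601 - 3 \left(-42\right)^{2}\right) - 2839 = \left(-601 - 5292\right) - 2839 = -5893 - 2839 = -8732$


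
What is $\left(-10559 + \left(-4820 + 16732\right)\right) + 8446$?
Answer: $9799$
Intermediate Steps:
$\left(-10559 + \left(-4820 + 16732\right)\right) + 8446 = \left(-10559 + 11912\right) + 8446 = 1353 + 8446 = 9799$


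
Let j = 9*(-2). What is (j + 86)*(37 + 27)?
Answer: 4352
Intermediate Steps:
j = -18
(j + 86)*(37 + 27) = (-18 + 86)*(37 + 27) = 68*64 = 4352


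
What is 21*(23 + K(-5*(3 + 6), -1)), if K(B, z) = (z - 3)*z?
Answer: 567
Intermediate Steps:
K(B, z) = z*(-3 + z) (K(B, z) = (-3 + z)*z = z*(-3 + z))
21*(23 + K(-5*(3 + 6), -1)) = 21*(23 - (-3 - 1)) = 21*(23 - 1*(-4)) = 21*(23 + 4) = 21*27 = 567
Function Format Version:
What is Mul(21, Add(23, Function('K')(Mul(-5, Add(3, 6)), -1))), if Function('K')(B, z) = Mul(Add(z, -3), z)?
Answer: 567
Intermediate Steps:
Function('K')(B, z) = Mul(z, Add(-3, z)) (Function('K')(B, z) = Mul(Add(-3, z), z) = Mul(z, Add(-3, z)))
Mul(21, Add(23, Function('K')(Mul(-5, Add(3, 6)), -1))) = Mul(21, Add(23, Mul(-1, Add(-3, -1)))) = Mul(21, Add(23, Mul(-1, -4))) = Mul(21, Add(23, 4)) = Mul(21, 27) = 567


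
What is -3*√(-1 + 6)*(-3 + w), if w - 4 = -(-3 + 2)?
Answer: -6*√5 ≈ -13.416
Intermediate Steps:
w = 5 (w = 4 - (-3 + 2) = 4 - 1*(-1) = 4 + 1 = 5)
-3*√(-1 + 6)*(-3 + w) = -3*√(-1 + 6)*(-3 + 5) = -3*√5*2 = -6*√5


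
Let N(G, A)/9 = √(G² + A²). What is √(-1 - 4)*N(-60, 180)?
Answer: 2700*I*√2 ≈ 3818.4*I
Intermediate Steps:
N(G, A) = 9*√(A² + G²) (N(G, A) = 9*√(G² + A²) = 9*√(A² + G²))
√(-1 - 4)*N(-60, 180) = √(-1 - 4)*(9*√(180² + (-60)²)) = √(-5)*(9*√(32400 + 3600)) = (I*√5)*(9*√36000) = (I*√5)*(9*(60*√10)) = (I*√5)*(540*√10) = 2700*I*√2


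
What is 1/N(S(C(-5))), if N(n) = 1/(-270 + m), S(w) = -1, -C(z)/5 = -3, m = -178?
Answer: -448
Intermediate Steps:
C(z) = 15 (C(z) = -5*(-3) = 15)
N(n) = -1/448 (N(n) = 1/(-270 - 178) = 1/(-448) = -1/448)
1/N(S(C(-5))) = 1/(-1/448) = -448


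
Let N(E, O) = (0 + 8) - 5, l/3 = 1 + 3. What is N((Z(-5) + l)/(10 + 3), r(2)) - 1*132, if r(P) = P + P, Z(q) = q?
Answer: -129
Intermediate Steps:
l = 12 (l = 3*(1 + 3) = 3*4 = 12)
r(P) = 2*P
N(E, O) = 3 (N(E, O) = 8 - 5 = 3)
N((Z(-5) + l)/(10 + 3), r(2)) - 1*132 = 3 - 1*132 = 3 - 132 = -129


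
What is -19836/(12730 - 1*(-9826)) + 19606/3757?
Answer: 91927271/21185723 ≈ 4.3391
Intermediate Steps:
-19836/(12730 - 1*(-9826)) + 19606/3757 = -19836/(12730 + 9826) + 19606*(1/3757) = -19836/22556 + 19606/3757 = -19836*1/22556 + 19606/3757 = -4959/5639 + 19606/3757 = 91927271/21185723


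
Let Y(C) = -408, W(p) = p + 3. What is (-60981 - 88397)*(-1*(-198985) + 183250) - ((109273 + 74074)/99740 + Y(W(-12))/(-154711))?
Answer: -881064390711307717837/15430875140 ≈ -5.7098e+10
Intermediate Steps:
W(p) = 3 + p
(-60981 - 88397)*(-1*(-198985) + 183250) - ((109273 + 74074)/99740 + Y(W(-12))/(-154711)) = (-60981 - 88397)*(-1*(-198985) + 183250) - ((109273 + 74074)/99740 - 408/(-154711)) = -149378*(198985 + 183250) - (183347*(1/99740) - 408*(-1/154711)) = -149378*382235 - (183347/99740 + 408/154711) = -57097499830 - 1*28406491637/15430875140 = -57097499830 - 28406491637/15430875140 = -881064390711307717837/15430875140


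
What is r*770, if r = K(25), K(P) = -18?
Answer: -13860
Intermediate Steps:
r = -18
r*770 = -18*770 = -13860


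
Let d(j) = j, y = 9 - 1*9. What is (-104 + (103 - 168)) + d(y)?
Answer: -169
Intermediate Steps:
y = 0 (y = 9 - 9 = 0)
(-104 + (103 - 168)) + d(y) = (-104 + (103 - 168)) + 0 = (-104 - 65) + 0 = -169 + 0 = -169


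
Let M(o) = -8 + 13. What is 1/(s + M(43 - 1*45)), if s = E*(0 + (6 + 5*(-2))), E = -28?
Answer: 1/117 ≈ 0.0085470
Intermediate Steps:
M(o) = 5
s = 112 (s = -28*(0 + (6 + 5*(-2))) = -28*(0 + (6 - 10)) = -28*(0 - 4) = -28*(-4) = 112)
1/(s + M(43 - 1*45)) = 1/(112 + 5) = 1/117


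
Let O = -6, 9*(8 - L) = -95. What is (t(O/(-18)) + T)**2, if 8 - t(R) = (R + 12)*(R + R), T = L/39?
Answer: 7921/123201 ≈ 0.064293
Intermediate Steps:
L = 167/9 (L = 8 - 1/9*(-95) = 8 + 95/9 = 167/9 ≈ 18.556)
T = 167/351 (T = (167/9)/39 = (167/9)*(1/39) = 167/351 ≈ 0.47578)
t(R) = 8 - 2*R*(12 + R) (t(R) = 8 - (R + 12)*(R + R) = 8 - (12 + R)*2*R = 8 - 2*R*(12 + R))
(t(O/(-18)) + T)**2 = ((8 - (-144)/(-18) - 2*(-6/(-18))**2) + 167/351)**2 = ((8 - (-144)*(-1)/18 - 2*(-6*(-1/18))**2) + 167/351)**2 = ((8 - 24*1/3 - 2*(1/3)**2) + 167/351)**2 = ((8 - 8 - 2*1/9) + 167/351)**2 = ((8 - 8 - 2/9) + 167/351)**2 = (-2/9 + 167/351)**2 = (89/351)**2 = 7921/123201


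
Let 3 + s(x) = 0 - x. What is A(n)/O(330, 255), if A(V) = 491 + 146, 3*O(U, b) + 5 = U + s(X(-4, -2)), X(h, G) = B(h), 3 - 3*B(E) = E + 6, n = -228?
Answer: 5733/965 ≈ 5.9409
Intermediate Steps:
B(E) = -1 - E/3 (B(E) = 1 - (E + 6)/3 = 1 - (6 + E)/3 = 1 + (-2 - E/3) = -1 - E/3)
X(h, G) = -1 - h/3
s(x) = -3 - x (s(x) = -3 + (0 - x) = -3 - x)
O(U, b) = -25/9 + U/3 (O(U, b) = -5/3 + (U + (-3 - (-1 - 1/3*(-4))))/3 = -5/3 + (U + (-3 - (-1 + 4/3)))/3 = -5/3 + (U + (-3 - 1*1/3))/3 = -5/3 + (U + (-3 - 1/3))/3 = -5/3 + (U - 10/3)/3 = -5/3 + (-10/3 + U)/3 = -5/3 + (-10/9 + U/3) = -25/9 + U/3)
A(V) = 637
A(n)/O(330, 255) = 637/(-25/9 + (1/3)*330) = 637/(-25/9 + 110) = 637/(965/9) = 637*(9/965) = 5733/965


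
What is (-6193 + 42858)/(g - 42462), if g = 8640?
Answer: -36665/33822 ≈ -1.0841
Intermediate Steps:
(-6193 + 42858)/(g - 42462) = (-6193 + 42858)/(8640 - 42462) = 36665/(-33822) = 36665*(-1/33822) = -36665/33822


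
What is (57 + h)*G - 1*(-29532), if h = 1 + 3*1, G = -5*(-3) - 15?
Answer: 29532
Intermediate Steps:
G = 0 (G = 15 - 15 = 0)
h = 4 (h = 1 + 3 = 4)
(57 + h)*G - 1*(-29532) = (57 + 4)*0 - 1*(-29532) = 61*0 + 29532 = 0 + 29532 = 29532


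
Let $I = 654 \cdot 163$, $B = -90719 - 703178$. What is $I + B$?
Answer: $-687295$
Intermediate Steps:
$B = -793897$ ($B = -90719 - 703178 = -793897$)
$I = 106602$
$I + B = 106602 - 793897 = -687295$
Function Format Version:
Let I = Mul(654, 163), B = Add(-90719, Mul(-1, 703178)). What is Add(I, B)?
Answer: -687295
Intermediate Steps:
B = -793897 (B = Add(-90719, -703178) = -793897)
I = 106602
Add(I, B) = Add(106602, -793897) = -687295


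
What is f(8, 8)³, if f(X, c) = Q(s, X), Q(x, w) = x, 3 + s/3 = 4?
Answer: 27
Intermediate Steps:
s = 3 (s = -9 + 3*4 = -9 + 12 = 3)
f(X, c) = 3
f(8, 8)³ = 3³ = 27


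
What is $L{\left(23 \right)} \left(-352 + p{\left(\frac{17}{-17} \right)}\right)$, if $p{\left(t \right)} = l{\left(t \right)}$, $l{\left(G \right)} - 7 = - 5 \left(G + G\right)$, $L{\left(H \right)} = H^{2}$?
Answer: $-177215$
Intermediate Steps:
$l{\left(G \right)} = 7 - 10 G$ ($l{\left(G \right)} = 7 - 5 \left(G + G\right) = 7 - 5 \cdot 2 G = 7 - 10 G$)
$p{\left(t \right)} = 7 - 10 t$
$L{\left(23 \right)} \left(-352 + p{\left(\frac{17}{-17} \right)}\right) = 23^{2} \left(-352 - \left(-7 + 10 \frac{17}{-17}\right)\right) = 529 \left(-352 - \left(-7 + 10 \cdot 17 \left(- \frac{1}{17}\right)\right)\right) = 529 \left(-352 + \left(7 - -10\right)\right) = 529 \left(-352 + \left(7 + 10\right)\right) = 529 \left(-352 + 17\right) = 529 \left(-335\right) = -177215$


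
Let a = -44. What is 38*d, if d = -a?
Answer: 1672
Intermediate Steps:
d = 44 (d = -1*(-44) = 44)
38*d = 38*44 = 1672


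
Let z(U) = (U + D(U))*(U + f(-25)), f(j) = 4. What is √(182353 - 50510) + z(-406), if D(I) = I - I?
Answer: 163212 + √131843 ≈ 1.6358e+5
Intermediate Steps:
D(I) = 0
z(U) = U*(4 + U) (z(U) = (U + 0)*(U + 4) = U*(4 + U))
√(182353 - 50510) + z(-406) = √(182353 - 50510) - 406*(4 - 406) = √131843 - 406*(-402) = √131843 + 163212 = 163212 + √131843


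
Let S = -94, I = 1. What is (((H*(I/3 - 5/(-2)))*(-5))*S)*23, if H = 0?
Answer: 0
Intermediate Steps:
(((H*(I/3 - 5/(-2)))*(-5))*S)*23 = (((0*(1/3 - 5/(-2)))*(-5))*(-94))*23 = (((0*(1*(⅓) - 5*(-½)))*(-5))*(-94))*23 = (((0*(⅓ + 5/2))*(-5))*(-94))*23 = (((0*(17/6))*(-5))*(-94))*23 = ((0*(-5))*(-94))*23 = (0*(-94))*23 = 0*23 = 0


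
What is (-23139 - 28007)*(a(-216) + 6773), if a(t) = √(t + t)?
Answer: -346411858 - 613752*I*√3 ≈ -3.4641e+8 - 1.0631e+6*I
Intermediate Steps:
a(t) = √2*√t (a(t) = √(2*t) = √2*√t)
(-23139 - 28007)*(a(-216) + 6773) = (-23139 - 28007)*(√2*√(-216) + 6773) = -51146*(√2*(6*I*√6) + 6773) = -51146*(12*I*√3 + 6773) = -51146*(6773 + 12*I*√3) = -346411858 - 613752*I*√3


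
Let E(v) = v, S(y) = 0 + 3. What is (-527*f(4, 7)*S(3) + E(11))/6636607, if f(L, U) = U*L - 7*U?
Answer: 33212/6636607 ≈ 0.0050044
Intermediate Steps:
f(L, U) = -7*U + L*U (f(L, U) = L*U - 7*U = -7*U + L*U)
S(y) = 3
(-527*f(4, 7)*S(3) + E(11))/6636607 = (-527*7*(-7 + 4)*3 + 11)/6636607 = (-527*7*(-3)*3 + 11)*(1/6636607) = (-(-11067)*3 + 11)*(1/6636607) = (-527*(-63) + 11)*(1/6636607) = (33201 + 11)*(1/6636607) = 33212*(1/6636607) = 33212/6636607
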